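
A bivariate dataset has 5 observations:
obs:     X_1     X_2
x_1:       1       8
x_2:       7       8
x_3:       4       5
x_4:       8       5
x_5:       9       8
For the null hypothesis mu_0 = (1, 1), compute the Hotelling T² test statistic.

Step 1 — sample mean vector:
  mean(X_1) = (1 + 7 + 4 + 8 + 9) / 5 = 29/5 = 5.8
  mean(X_2) = (8 + 8 + 5 + 5 + 8) / 5 = 34/5 = 6.8
  x̄ = (5.8, 6.8),  deviation x̄ - mu_0 = (5.8, 6.8) - (1, 1) = (4.8, 5.8).

Step 2 — sample covariance matrix, S[i,j] = (1/(n-1)) · Σ_k (x_{k,i} - mean_i) · (x_{k,j} - mean_j), divisor n-1 = 4:
  S[X_1,X_1] = ((-4.8)·(-4.8) + (1.2)·(1.2) + (-1.8)·(-1.8) + (2.2)·(2.2) + (3.2)·(3.2)) / 4 = 42.8/4 = 10.7
  S[X_1,X_2] = ((-4.8)·(1.2) + (1.2)·(1.2) + (-1.8)·(-1.8) + (2.2)·(-1.8) + (3.2)·(1.2)) / 4 = -1.2/4 = -0.3
  S[X_2,X_2] = ((1.2)·(1.2) + (1.2)·(1.2) + (-1.8)·(-1.8) + (-1.8)·(-1.8) + (1.2)·(1.2)) / 4 = 10.8/4 = 2.7
  S = [[10.7, -0.3],
 [-0.3, 2.7]].

Step 3 — invert S. det(S) = 10.7·2.7 - (-0.3)² = 28.8.
  S^{-1} = (1/det) · [[d, -b], [-b, a]] = [[0.0938, 0.0104],
 [0.0104, 0.3715]].

Step 4 — quadratic form (x̄ - mu_0)^T · S^{-1} · (x̄ - mu_0):
  S^{-1} · (x̄ - mu_0) = (0.5104, 2.2049),
  (x̄ - mu_0)^T · [...] = (4.8)·(0.5104) + (5.8)·(2.2049) = 15.2382.

Step 5 — scale by n: T² = 5 · 15.2382 = 76.191.

T² ≈ 76.191


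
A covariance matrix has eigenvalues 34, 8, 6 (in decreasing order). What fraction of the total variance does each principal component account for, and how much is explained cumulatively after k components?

Step 1 — total variance = trace(Sigma) = Σ λ_i = 34 + 8 + 6 = 48.

Step 2 — fraction explained by component i = λ_i / Σ λ:
  PC1: 34/48 = 0.7083
  PC2: 8/48 = 0.1667
  PC3: 6/48 = 0.125

Step 3 — cumulative fraction after k components = (λ_1 + ... + λ_k) / Σ λ:
  k = 1: 34/48 = 0.7083
  k = 2: (34 + 8)/48 = 42/48 = 0.875
  k = 3: (34 + 8 + 6)/48 = 48/48 = 1

Summary (fraction, with percent):

explained: PC1 0.7083 (70.83%), PC2 0.1667 (16.67%), PC3 0.125 (12.5%);  cumulative: 0.7083, 0.875, 1


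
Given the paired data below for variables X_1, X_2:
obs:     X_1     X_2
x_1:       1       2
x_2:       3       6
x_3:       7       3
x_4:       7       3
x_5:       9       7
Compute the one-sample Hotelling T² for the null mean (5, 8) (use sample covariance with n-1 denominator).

Step 1 — sample mean vector:
  mean(X_1) = (1 + 3 + 7 + 7 + 9) / 5 = 27/5 = 5.4
  mean(X_2) = (2 + 6 + 3 + 3 + 7) / 5 = 21/5 = 4.2
  x̄ = (5.4, 4.2),  deviation x̄ - mu_0 = (5.4, 4.2) - (5, 8) = (0.4, -3.8).

Step 2 — sample covariance matrix, S[i,j] = (1/(n-1)) · Σ_k (x_{k,i} - mean_i) · (x_{k,j} - mean_j), divisor n-1 = 4:
  S[X_1,X_1] = ((-4.4)·(-4.4) + (-2.4)·(-2.4) + (1.6)·(1.6) + (1.6)·(1.6) + (3.6)·(3.6)) / 4 = 43.2/4 = 10.8
  S[X_1,X_2] = ((-4.4)·(-2.2) + (-2.4)·(1.8) + (1.6)·(-1.2) + (1.6)·(-1.2) + (3.6)·(2.8)) / 4 = 11.6/4 = 2.9
  S[X_2,X_2] = ((-2.2)·(-2.2) + (1.8)·(1.8) + (-1.2)·(-1.2) + (-1.2)·(-1.2) + (2.8)·(2.8)) / 4 = 18.8/4 = 4.7
  S = [[10.8, 2.9],
 [2.9, 4.7]].

Step 3 — invert S. det(S) = 10.8·4.7 - (2.9)² = 42.35.
  S^{-1} = (1/det) · [[d, -b], [-b, a]] = [[0.111, -0.0685],
 [-0.0685, 0.255]].

Step 4 — quadratic form (x̄ - mu_0)^T · S^{-1} · (x̄ - mu_0):
  S^{-1} · (x̄ - mu_0) = (0.3046, -0.9965),
  (x̄ - mu_0)^T · [...] = (0.4)·(0.3046) + (-3.8)·(-0.9965) = 3.9084.

Step 5 — scale by n: T² = 5 · 3.9084 = 19.5419.

T² ≈ 19.5419


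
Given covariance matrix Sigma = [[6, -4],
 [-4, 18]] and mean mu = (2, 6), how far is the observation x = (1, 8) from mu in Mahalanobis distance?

Step 1 — centre the observation: (x - mu) = (-1, 2).

Step 2 — invert Sigma. det(Sigma) = 6·18 - (-4)² = 92.
  Sigma^{-1} = (1/det) · [[d, -b], [-b, a]] = [[0.1957, 0.0435],
 [0.0435, 0.0652]].

Step 3 — form the quadratic (x - mu)^T · Sigma^{-1} · (x - mu):
  Sigma^{-1} · (x - mu) = (-0.1087, 0.087).
  (x - mu)^T · [Sigma^{-1} · (x - mu)] = (-1)·(-0.1087) + (2)·(0.087) = 0.2826.

Step 4 — take square root: d = √(0.2826) ≈ 0.5316.

d(x, mu) = √(0.2826) ≈ 0.5316


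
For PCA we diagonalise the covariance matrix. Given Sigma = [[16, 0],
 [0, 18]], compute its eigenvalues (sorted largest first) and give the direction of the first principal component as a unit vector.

Step 1 — characteristic polynomial of 2×2 Sigma:
  det(Sigma - λI) = λ² - trace · λ + det = 0.
  trace = 16 + 18 = 34, det = 16·18 - (0)² = 288.
Step 2 — discriminant:
  Δ = trace² - 4·det = 1156 - 1152 = 4.
Step 3 — eigenvalues:
  λ = (trace ± √Δ)/2 = (34 ± 2)/2,
  λ_1 = 18,  λ_2 = 16.

Step 4 — unit eigenvector for λ_1: Sigma is diagonal, so its eigenvectors are the coordinate axes. λ_1 = 18 is the diagonal entry on the second coordinate axis, hence
  v_1 = (0, 1) (||v_1|| = 1).

λ_1 = 18,  λ_2 = 16;  v_1 ≈ (0, 1)


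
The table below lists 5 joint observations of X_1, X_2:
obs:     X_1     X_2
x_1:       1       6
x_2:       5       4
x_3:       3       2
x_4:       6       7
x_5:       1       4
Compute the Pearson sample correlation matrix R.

Step 1 — column means:
  mean(X_1) = (1 + 5 + 3 + 6 + 1) / 5 = 16/5 = 3.2
  mean(X_2) = (6 + 4 + 2 + 7 + 4) / 5 = 23/5 = 4.6

Step 2 — sample variances and covariances s[i,j] = (1/(n-1)) · Σ_k (x_{k,i} - mean_i) · (x_{k,j} - mean_j), with n-1 = 4:
  s[X_1,X_1] = ((-2.2)·(-2.2) + (1.8)·(1.8) + (-0.2)·(-0.2) + (2.8)·(2.8) + (-2.2)·(-2.2)) / 4 = 20.8/4 = 5.2
  s[X_1,X_2] = ((-2.2)·(1.4) + (1.8)·(-0.6) + (-0.2)·(-2.6) + (2.8)·(2.4) + (-2.2)·(-0.6)) / 4 = 4.4/4 = 1.1
  s[X_2,X_2] = ((1.4)·(1.4) + (-0.6)·(-0.6) + (-2.6)·(-2.6) + (2.4)·(2.4) + (-0.6)·(-0.6)) / 4 = 15.2/4 = 3.8
  Sample standard deviations s_i = √(s[i,i]):
  s(X_1) = √(5.2) = 2.2804
  s(X_2) = √(3.8) = 1.9494

Step 3 — r_{ij} = s_{ij} / (s_i · s_j):
  r[X_1,X_1] = 1 (diagonal).
  r[X_1,X_2] = 1.1 / (2.2804 · 1.9494) = 1.1 / 4.4452 = 0.2475
  r[X_2,X_2] = 1 (diagonal).

R is symmetric with unit diagonal. Assembling:

R = [[1, 0.2475],
 [0.2475, 1]]


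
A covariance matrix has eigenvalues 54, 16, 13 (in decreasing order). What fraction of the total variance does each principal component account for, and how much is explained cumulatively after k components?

Step 1 — total variance = trace(Sigma) = Σ λ_i = 54 + 16 + 13 = 83.

Step 2 — fraction explained by component i = λ_i / Σ λ:
  PC1: 54/83 = 0.6506
  PC2: 16/83 = 0.1928
  PC3: 13/83 = 0.1566

Step 3 — cumulative fraction after k components = (λ_1 + ... + λ_k) / Σ λ:
  k = 1: 54/83 = 0.6506
  k = 2: (54 + 16)/83 = 70/83 = 0.8434
  k = 3: (54 + 16 + 13)/83 = 83/83 = 1

Summary (fraction, with percent):

explained: PC1 0.6506 (65.06%), PC2 0.1928 (19.28%), PC3 0.1566 (15.66%);  cumulative: 0.6506, 0.8434, 1


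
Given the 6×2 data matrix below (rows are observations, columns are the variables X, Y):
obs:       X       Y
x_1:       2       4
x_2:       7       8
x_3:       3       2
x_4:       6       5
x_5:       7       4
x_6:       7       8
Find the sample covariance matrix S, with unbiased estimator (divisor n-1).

Step 1 — column means:
  mean(X) = (2 + 7 + 3 + 6 + 7 + 7) / 6 = 32/6 = 5.3333
  mean(Y) = (4 + 8 + 2 + 5 + 4 + 8) / 6 = 31/6 = 5.1667

Step 2 — sample covariance S[i,j] = (1/(n-1)) · Σ_k (x_{k,i} - mean_i) · (x_{k,j} - mean_j), with n-1 = 5.
  S[X,X] = ((-3.3333)·(-3.3333) + (1.6667)·(1.6667) + (-2.3333)·(-2.3333) + (0.6667)·(0.6667) + (1.6667)·(1.6667) + (1.6667)·(1.6667)) / 5 = 25.3333/5 = 5.0667
  S[X,Y] = ((-3.3333)·(-1.1667) + (1.6667)·(2.8333) + (-2.3333)·(-3.1667) + (0.6667)·(-0.1667) + (1.6667)·(-1.1667) + (1.6667)·(2.8333)) / 5 = 18.6667/5 = 3.7333
  S[Y,Y] = ((-1.1667)·(-1.1667) + (2.8333)·(2.8333) + (-3.1667)·(-3.1667) + (-0.1667)·(-0.1667) + (-1.1667)·(-1.1667) + (2.8333)·(2.8333)) / 5 = 28.8333/5 = 5.7667

S is symmetric (S[j,i] = S[i,j]). Assembling:

S = [[5.0667, 3.7333],
 [3.7333, 5.7667]]


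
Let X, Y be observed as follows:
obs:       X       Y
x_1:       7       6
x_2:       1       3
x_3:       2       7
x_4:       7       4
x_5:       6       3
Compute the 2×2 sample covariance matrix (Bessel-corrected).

Step 1 — column means:
  mean(X) = (7 + 1 + 2 + 7 + 6) / 5 = 23/5 = 4.6
  mean(Y) = (6 + 3 + 7 + 4 + 3) / 5 = 23/5 = 4.6

Step 2 — sample covariance S[i,j] = (1/(n-1)) · Σ_k (x_{k,i} - mean_i) · (x_{k,j} - mean_j), with n-1 = 4.
  S[X,X] = ((2.4)·(2.4) + (-3.6)·(-3.6) + (-2.6)·(-2.6) + (2.4)·(2.4) + (1.4)·(1.4)) / 4 = 33.2/4 = 8.3
  S[X,Y] = ((2.4)·(1.4) + (-3.6)·(-1.6) + (-2.6)·(2.4) + (2.4)·(-0.6) + (1.4)·(-1.6)) / 4 = -0.8/4 = -0.2
  S[Y,Y] = ((1.4)·(1.4) + (-1.6)·(-1.6) + (2.4)·(2.4) + (-0.6)·(-0.6) + (-1.6)·(-1.6)) / 4 = 13.2/4 = 3.3

S is symmetric (S[j,i] = S[i,j]). Assembling:

S = [[8.3, -0.2],
 [-0.2, 3.3]]


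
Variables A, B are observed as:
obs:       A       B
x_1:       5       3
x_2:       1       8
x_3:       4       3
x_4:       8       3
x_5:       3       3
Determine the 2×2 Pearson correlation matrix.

Step 1 — column means:
  mean(A) = (5 + 1 + 4 + 8 + 3) / 5 = 21/5 = 4.2
  mean(B) = (3 + 8 + 3 + 3 + 3) / 5 = 20/5 = 4

Step 2 — sample variances and covariances s[i,j] = (1/(n-1)) · Σ_k (x_{k,i} - mean_i) · (x_{k,j} - mean_j), with n-1 = 4:
  s[A,A] = ((0.8)·(0.8) + (-3.2)·(-3.2) + (-0.2)·(-0.2) + (3.8)·(3.8) + (-1.2)·(-1.2)) / 4 = 26.8/4 = 6.7
  s[A,B] = ((0.8)·(-1) + (-3.2)·(4) + (-0.2)·(-1) + (3.8)·(-1) + (-1.2)·(-1)) / 4 = -16/4 = -4
  s[B,B] = ((-1)·(-1) + (4)·(4) + (-1)·(-1) + (-1)·(-1) + (-1)·(-1)) / 4 = 20/4 = 5
  Sample standard deviations s_i = √(s[i,i]):
  s(A) = √(6.7) = 2.5884
  s(B) = √(5) = 2.2361

Step 3 — r_{ij} = s_{ij} / (s_i · s_j):
  r[A,A] = 1 (diagonal).
  r[A,B] = -4 / (2.5884 · 2.2361) = -4 / 5.7879 = -0.6911
  r[B,B] = 1 (diagonal).

R is symmetric with unit diagonal. Assembling:

R = [[1, -0.6911],
 [-0.6911, 1]]


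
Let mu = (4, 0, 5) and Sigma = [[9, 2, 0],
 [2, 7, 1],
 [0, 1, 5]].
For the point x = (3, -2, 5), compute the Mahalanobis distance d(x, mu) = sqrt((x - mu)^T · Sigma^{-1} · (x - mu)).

Step 1 — centre the observation: (x - mu) = (-1, -2, 0).

Step 2 — invert Sigma (cofactor / det for 3×3, or solve directly):
  Sigma^{-1} = [[0.1189, -0.035, 0.007],
 [-0.035, 0.1573, -0.0315],
 [0.007, -0.0315, 0.2063]].

Step 3 — form the quadratic (x - mu)^T · Sigma^{-1} · (x - mu):
  Sigma^{-1} · (x - mu) = (-0.049, -0.2797, 0.0559).
  (x - mu)^T · [Sigma^{-1} · (x - mu)] = (-1)·(-0.049) + (-2)·(-0.2797) + (0)·(0.0559) = 0.6084.

Step 4 — take square root: d = √(0.6084) ≈ 0.78.

d(x, mu) = √(0.6084) ≈ 0.78


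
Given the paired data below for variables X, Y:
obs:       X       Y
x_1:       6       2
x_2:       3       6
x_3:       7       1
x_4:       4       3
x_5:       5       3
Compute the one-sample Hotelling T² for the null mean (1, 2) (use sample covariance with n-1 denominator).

Step 1 — sample mean vector:
  mean(X) = (6 + 3 + 7 + 4 + 5) / 5 = 25/5 = 5
  mean(Y) = (2 + 6 + 1 + 3 + 3) / 5 = 15/5 = 3
  x̄ = (5, 3),  deviation x̄ - mu_0 = (5, 3) - (1, 2) = (4, 1).

Step 2 — sample covariance matrix, S[i,j] = (1/(n-1)) · Σ_k (x_{k,i} - mean_i) · (x_{k,j} - mean_j), divisor n-1 = 4:
  S[X,X] = ((1)·(1) + (-2)·(-2) + (2)·(2) + (-1)·(-1) + (0)·(0)) / 4 = 10/4 = 2.5
  S[X,Y] = ((1)·(-1) + (-2)·(3) + (2)·(-2) + (-1)·(0) + (0)·(0)) / 4 = -11/4 = -2.75
  S[Y,Y] = ((-1)·(-1) + (3)·(3) + (-2)·(-2) + (0)·(0) + (0)·(0)) / 4 = 14/4 = 3.5
  S = [[2.5, -2.75],
 [-2.75, 3.5]].

Step 3 — invert S. det(S) = 2.5·3.5 - (-2.75)² = 1.1875.
  S^{-1} = (1/det) · [[d, -b], [-b, a]] = [[2.9474, 2.3158],
 [2.3158, 2.1053]].

Step 4 — quadratic form (x̄ - mu_0)^T · S^{-1} · (x̄ - mu_0):
  S^{-1} · (x̄ - mu_0) = (14.1053, 11.3684),
  (x̄ - mu_0)^T · [...] = (4)·(14.1053) + (1)·(11.3684) = 67.7895.

Step 5 — scale by n: T² = 5 · 67.7895 = 338.9474.

T² ≈ 338.9474


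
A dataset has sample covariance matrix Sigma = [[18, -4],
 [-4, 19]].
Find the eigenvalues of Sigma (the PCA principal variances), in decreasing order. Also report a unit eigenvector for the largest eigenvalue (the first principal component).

Step 1 — characteristic polynomial of 2×2 Sigma:
  det(Sigma - λI) = λ² - trace · λ + det = 0.
  trace = 18 + 19 = 37, det = 18·19 - (-4)² = 326.
Step 2 — discriminant:
  Δ = trace² - 4·det = 1369 - 1304 = 65.
Step 3 — eigenvalues:
  λ = (trace ± √Δ)/2 = (37 ± 8.0623)/2,
  λ_1 = 22.5311,  λ_2 = 14.4689.

Step 4 — unit eigenvector for λ_1: solve (Sigma - λ_1 I)v = 0. First row:
  (18 - 22.5311)·v_x + (-4)·v_y = 0, i.e. (-4.5311)·v_x + (-4)·v_y = 0,
  so v ∝ (b, λ_1 - a) = (-4, 4.5311); multiply by -1 so the first entry is positive: u = (4, -4.5311).
  ||u|| = √((4)² + (-4.5311)²) = √(36.5311) ≈ 6.0441,
  v_1 = u/||u|| ≈ (0.6618, -0.7497) (||v_1|| = 1).

λ_1 = 22.5311,  λ_2 = 14.4689;  v_1 ≈ (0.6618, -0.7497)


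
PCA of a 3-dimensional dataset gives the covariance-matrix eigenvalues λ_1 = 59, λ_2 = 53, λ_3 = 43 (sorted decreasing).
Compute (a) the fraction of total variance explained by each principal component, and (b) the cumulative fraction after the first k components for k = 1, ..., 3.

Step 1 — total variance = trace(Sigma) = Σ λ_i = 59 + 53 + 43 = 155.

Step 2 — fraction explained by component i = λ_i / Σ λ:
  PC1: 59/155 = 0.3806
  PC2: 53/155 = 0.3419
  PC3: 43/155 = 0.2774

Step 3 — cumulative fraction after k components = (λ_1 + ... + λ_k) / Σ λ:
  k = 1: 59/155 = 0.3806
  k = 2: (59 + 53)/155 = 112/155 = 0.7226
  k = 3: (59 + 53 + 43)/155 = 155/155 = 1

Summary (fraction, with percent):

explained: PC1 0.3806 (38.06%), PC2 0.3419 (34.19%), PC3 0.2774 (27.74%);  cumulative: 0.3806, 0.7226, 1


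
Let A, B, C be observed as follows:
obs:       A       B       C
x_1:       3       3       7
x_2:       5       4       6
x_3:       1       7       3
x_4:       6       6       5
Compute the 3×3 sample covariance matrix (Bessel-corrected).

Step 1 — column means:
  mean(A) = (3 + 5 + 1 + 6) / 4 = 15/4 = 3.75
  mean(B) = (3 + 4 + 7 + 6) / 4 = 20/4 = 5
  mean(C) = (7 + 6 + 3 + 5) / 4 = 21/4 = 5.25

Step 2 — sample covariance S[i,j] = (1/(n-1)) · Σ_k (x_{k,i} - mean_i) · (x_{k,j} - mean_j), with n-1 = 3.
  S[A,A] = ((-0.75)·(-0.75) + (1.25)·(1.25) + (-2.75)·(-2.75) + (2.25)·(2.25)) / 3 = 14.75/3 = 4.9167
  S[A,B] = ((-0.75)·(-2) + (1.25)·(-1) + (-2.75)·(2) + (2.25)·(1)) / 3 = -3/3 = -1
  S[A,C] = ((-0.75)·(1.75) + (1.25)·(0.75) + (-2.75)·(-2.25) + (2.25)·(-0.25)) / 3 = 5.25/3 = 1.75
  S[B,B] = ((-2)·(-2) + (-1)·(-1) + (2)·(2) + (1)·(1)) / 3 = 10/3 = 3.3333
  S[B,C] = ((-2)·(1.75) + (-1)·(0.75) + (2)·(-2.25) + (1)·(-0.25)) / 3 = -9/3 = -3
  S[C,C] = ((1.75)·(1.75) + (0.75)·(0.75) + (-2.25)·(-2.25) + (-0.25)·(-0.25)) / 3 = 8.75/3 = 2.9167

S is symmetric (S[j,i] = S[i,j]). Assembling:

S = [[4.9167, -1, 1.75],
 [-1, 3.3333, -3],
 [1.75, -3, 2.9167]]


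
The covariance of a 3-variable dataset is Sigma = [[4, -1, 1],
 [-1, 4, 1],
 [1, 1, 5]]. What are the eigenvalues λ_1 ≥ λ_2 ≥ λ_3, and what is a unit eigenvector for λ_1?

Step 1 — characteristic polynomial p(λ) = det(λI - Sigma) = λ³ - tr·λ² + c_1·λ - det, where tr = trace, c_1 = sum of the principal 2×2 minors, det = det(Sigma):
  tr = 4 + 4 + 5 = 13,
  c_1 = (4·4 - (-1)²) + (4·5 - (1)²) + (4·5 - (1)²) = 15 + 19 + 19 = 53,
  det = 4·(4·5 - (1)²) - (-1)·((-1)·5 - (1)·(1)) + (1)·((-1)·(1) - 4·(1)) = 4·(19) - (-1)·(-6) + (1)·(-5) = 65.
  So p(λ) = λ³ - 13λ² + 53λ - 65.
Step 2 — look for an integer root (rational root theorem: any rational root is an integer divisor of 65). Testing λ = 5:
  p(5) = 125 - 325 + 265 - 65 = 0  ✓
  Dividing out (λ - 5): p(λ) = (λ - 5)(λ² - 8λ + 13).
Step 3 — remaining eigenvalues from the quadratic λ² - 8λ + 13 = 0:
  Δ = 8² - 4·13 = 64 - 52 = 12,  λ = (8 ± √12)/2 = (8 ± 3.4641)/2 ≈ 5.7321 or 2.2679.
  Sorted: λ_1 = 5.7321,  λ_2 = 5,  λ_3 = 2.2679  (check: sum = 13 = tr ✓).

Step 4 — unit eigenvector for λ_1 ≈ 5.7321: v spans the null space of (Sigma - λ_1 I), whose rows are
  r_1 = (-1.7321, -1, 1),  r_2 = (-1, -1.7321, 1),  r_3 = (1, 1, -0.7321).
  v is orthogonal to every row, so take v ∝ r_1 × r_2 = ((-1)·(1) - (1)·(-1.7321), (1)·(-1) - (-1.7321)·(1), (-1.7321)·(-1.7321) - (-1)·(-1)) ≈ (0.7321, 0.7321, 2).
  Let u = (0.7321, 0.7321, 2).
  ||u|| = √((0.7321)² + (0.7321)² + (2)²) = √(5.0718) ≈ 2.2521,  v_1 = u/||u|| ≈ (0.3251, 0.3251, 0.8881) (||v_1|| = 1).

λ_1 = 5.7321,  λ_2 = 5,  λ_3 = 2.2679;  v_1 ≈ (0.3251, 0.3251, 0.8881)


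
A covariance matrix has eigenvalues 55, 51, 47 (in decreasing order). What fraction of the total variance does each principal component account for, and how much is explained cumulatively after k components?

Step 1 — total variance = trace(Sigma) = Σ λ_i = 55 + 51 + 47 = 153.

Step 2 — fraction explained by component i = λ_i / Σ λ:
  PC1: 55/153 = 0.3595
  PC2: 51/153 = 0.3333
  PC3: 47/153 = 0.3072

Step 3 — cumulative fraction after k components = (λ_1 + ... + λ_k) / Σ λ:
  k = 1: 55/153 = 0.3595
  k = 2: (55 + 51)/153 = 106/153 = 0.6928
  k = 3: (55 + 51 + 47)/153 = 153/153 = 1

Summary (fraction, with percent):

explained: PC1 0.3595 (35.95%), PC2 0.3333 (33.33%), PC3 0.3072 (30.72%);  cumulative: 0.3595, 0.6928, 1


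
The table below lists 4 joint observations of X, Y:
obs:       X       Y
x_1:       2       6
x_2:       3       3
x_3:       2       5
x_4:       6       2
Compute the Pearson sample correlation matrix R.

Step 1 — column means:
  mean(X) = (2 + 3 + 2 + 6) / 4 = 13/4 = 3.25
  mean(Y) = (6 + 3 + 5 + 2) / 4 = 16/4 = 4

Step 2 — sample variances and covariances s[i,j] = (1/(n-1)) · Σ_k (x_{k,i} - mean_i) · (x_{k,j} - mean_j), with n-1 = 3:
  s[X,X] = ((-1.25)·(-1.25) + (-0.25)·(-0.25) + (-1.25)·(-1.25) + (2.75)·(2.75)) / 3 = 10.75/3 = 3.5833
  s[X,Y] = ((-1.25)·(2) + (-0.25)·(-1) + (-1.25)·(1) + (2.75)·(-2)) / 3 = -9/3 = -3
  s[Y,Y] = ((2)·(2) + (-1)·(-1) + (1)·(1) + (-2)·(-2)) / 3 = 10/3 = 3.3333
  Sample standard deviations s_i = √(s[i,i]):
  s(X) = √(3.5833) = 1.893
  s(Y) = √(3.3333) = 1.8257

Step 3 — r_{ij} = s_{ij} / (s_i · s_j):
  r[X,X] = 1 (diagonal).
  r[X,Y] = -3 / (1.893 · 1.8257) = -3 / 3.4561 = -0.868
  r[Y,Y] = 1 (diagonal).

R is symmetric with unit diagonal. Assembling:

R = [[1, -0.868],
 [-0.868, 1]]


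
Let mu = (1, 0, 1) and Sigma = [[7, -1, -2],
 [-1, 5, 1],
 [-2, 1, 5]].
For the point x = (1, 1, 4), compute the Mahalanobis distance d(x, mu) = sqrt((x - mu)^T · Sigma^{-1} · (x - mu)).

Step 1 — centre the observation: (x - mu) = (0, 1, 3).

Step 2 — invert Sigma (cofactor / det for 3×3, or solve directly):
  Sigma^{-1} = [[0.1633, 0.0204, 0.0612],
 [0.0204, 0.2109, -0.034],
 [0.0612, -0.034, 0.2313]].

Step 3 — form the quadratic (x - mu)^T · Sigma^{-1} · (x - mu):
  Sigma^{-1} · (x - mu) = (0.2041, 0.1088, 0.6599).
  (x - mu)^T · [Sigma^{-1} · (x - mu)] = (0)·(0.2041) + (1)·(0.1088) + (3)·(0.6599) = 2.0884.

Step 4 — take square root: d = √(2.0884) ≈ 1.4451.

d(x, mu) = √(2.0884) ≈ 1.4451


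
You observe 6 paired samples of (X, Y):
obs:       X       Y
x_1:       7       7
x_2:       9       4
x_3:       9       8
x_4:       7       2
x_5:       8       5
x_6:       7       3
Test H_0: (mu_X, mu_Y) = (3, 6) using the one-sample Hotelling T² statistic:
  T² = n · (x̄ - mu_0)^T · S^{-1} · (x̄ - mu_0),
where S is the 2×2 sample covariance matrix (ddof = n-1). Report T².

Step 1 — sample mean vector:
  mean(X) = (7 + 9 + 9 + 7 + 8 + 7) / 6 = 47/6 = 7.8333
  mean(Y) = (7 + 4 + 8 + 2 + 5 + 3) / 6 = 29/6 = 4.8333
  x̄ = (7.8333, 4.8333),  deviation x̄ - mu_0 = (7.8333, 4.8333) - (3, 6) = (4.8333, -1.1667).

Step 2 — sample covariance matrix, S[i,j] = (1/(n-1)) · Σ_k (x_{k,i} - mean_i) · (x_{k,j} - mean_j), divisor n-1 = 5:
  S[X,X] = ((-0.8333)·(-0.8333) + (1.1667)·(1.1667) + (1.1667)·(1.1667) + (-0.8333)·(-0.8333) + (0.1667)·(0.1667) + (-0.8333)·(-0.8333)) / 5 = 4.8333/5 = 0.9667
  S[X,Y] = ((-0.8333)·(2.1667) + (1.1667)·(-0.8333) + (1.1667)·(3.1667) + (-0.8333)·(-2.8333) + (0.1667)·(0.1667) + (-0.8333)·(-1.8333)) / 5 = 4.8333/5 = 0.9667
  S[Y,Y] = ((2.1667)·(2.1667) + (-0.8333)·(-0.8333) + (3.1667)·(3.1667) + (-2.8333)·(-2.8333) + (0.1667)·(0.1667) + (-1.8333)·(-1.8333)) / 5 = 26.8333/5 = 5.3667
  S = [[0.9667, 0.9667],
 [0.9667, 5.3667]].

Step 3 — invert S. det(S) = 0.9667·5.3667 - (0.9667)² = 4.2533.
  S^{-1} = (1/det) · [[d, -b], [-b, a]] = [[1.2618, -0.2273],
 [-0.2273, 0.2273]].

Step 4 — quadratic form (x̄ - mu_0)^T · S^{-1} · (x̄ - mu_0):
  S^{-1} · (x̄ - mu_0) = (6.3636, -1.3636),
  (x̄ - mu_0)^T · [...] = (4.8333)·(6.3636) + (-1.1667)·(-1.3636) = 32.3485.

Step 5 — scale by n: T² = 6 · 32.3485 = 194.0909.

T² ≈ 194.0909


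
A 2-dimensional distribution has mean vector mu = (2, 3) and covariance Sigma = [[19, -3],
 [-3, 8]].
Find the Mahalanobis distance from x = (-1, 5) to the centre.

Step 1 — centre the observation: (x - mu) = (-3, 2).

Step 2 — invert Sigma. det(Sigma) = 19·8 - (-3)² = 143.
  Sigma^{-1} = (1/det) · [[d, -b], [-b, a]] = [[0.0559, 0.021],
 [0.021, 0.1329]].

Step 3 — form the quadratic (x - mu)^T · Sigma^{-1} · (x - mu):
  Sigma^{-1} · (x - mu) = (-0.1259, 0.2028).
  (x - mu)^T · [Sigma^{-1} · (x - mu)] = (-3)·(-0.1259) + (2)·(0.2028) = 0.7832.

Step 4 — take square root: d = √(0.7832) ≈ 0.885.

d(x, mu) = √(0.7832) ≈ 0.885


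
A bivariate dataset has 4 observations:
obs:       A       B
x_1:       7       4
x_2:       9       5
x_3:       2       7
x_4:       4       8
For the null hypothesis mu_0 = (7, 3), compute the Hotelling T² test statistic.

Step 1 — sample mean vector:
  mean(A) = (7 + 9 + 2 + 4) / 4 = 22/4 = 5.5
  mean(B) = (4 + 5 + 7 + 8) / 4 = 24/4 = 6
  x̄ = (5.5, 6),  deviation x̄ - mu_0 = (5.5, 6) - (7, 3) = (-1.5, 3).

Step 2 — sample covariance matrix, S[i,j] = (1/(n-1)) · Σ_k (x_{k,i} - mean_i) · (x_{k,j} - mean_j), divisor n-1 = 3:
  S[A,A] = ((1.5)·(1.5) + (3.5)·(3.5) + (-3.5)·(-3.5) + (-1.5)·(-1.5)) / 3 = 29/3 = 9.6667
  S[A,B] = ((1.5)·(-2) + (3.5)·(-1) + (-3.5)·(1) + (-1.5)·(2)) / 3 = -13/3 = -4.3333
  S[B,B] = ((-2)·(-2) + (-1)·(-1) + (1)·(1) + (2)·(2)) / 3 = 10/3 = 3.3333
  S = [[9.6667, -4.3333],
 [-4.3333, 3.3333]].

Step 3 — invert S. det(S) = 9.6667·3.3333 - (-4.3333)² = 13.4444.
  S^{-1} = (1/det) · [[d, -b], [-b, a]] = [[0.2479, 0.3223],
 [0.3223, 0.719]].

Step 4 — quadratic form (x̄ - mu_0)^T · S^{-1} · (x̄ - mu_0):
  S^{-1} · (x̄ - mu_0) = (0.595, 1.6736),
  (x̄ - mu_0)^T · [...] = (-1.5)·(0.595) + (3)·(1.6736) = 4.1281.

Step 5 — scale by n: T² = 4 · 4.1281 = 16.5124.

T² ≈ 16.5124


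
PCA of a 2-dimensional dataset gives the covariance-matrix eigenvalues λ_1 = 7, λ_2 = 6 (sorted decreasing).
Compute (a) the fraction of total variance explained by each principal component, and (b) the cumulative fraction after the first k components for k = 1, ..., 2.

Step 1 — total variance = trace(Sigma) = Σ λ_i = 7 + 6 = 13.

Step 2 — fraction explained by component i = λ_i / Σ λ:
  PC1: 7/13 = 0.5385
  PC2: 6/13 = 0.4615

Step 3 — cumulative fraction after k components = (λ_1 + ... + λ_k) / Σ λ:
  k = 1: 7/13 = 0.5385
  k = 2: (7 + 6)/13 = 13/13 = 1

Summary (fraction, with percent):

explained: PC1 0.5385 (53.85%), PC2 0.4615 (46.15%);  cumulative: 0.5385, 1


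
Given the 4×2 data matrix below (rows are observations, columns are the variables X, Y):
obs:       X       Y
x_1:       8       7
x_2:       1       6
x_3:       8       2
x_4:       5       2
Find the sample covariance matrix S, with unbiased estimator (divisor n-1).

Step 1 — column means:
  mean(X) = (8 + 1 + 8 + 5) / 4 = 22/4 = 5.5
  mean(Y) = (7 + 6 + 2 + 2) / 4 = 17/4 = 4.25

Step 2 — sample covariance S[i,j] = (1/(n-1)) · Σ_k (x_{k,i} - mean_i) · (x_{k,j} - mean_j), with n-1 = 3.
  S[X,X] = ((2.5)·(2.5) + (-4.5)·(-4.5) + (2.5)·(2.5) + (-0.5)·(-0.5)) / 3 = 33/3 = 11
  S[X,Y] = ((2.5)·(2.75) + (-4.5)·(1.75) + (2.5)·(-2.25) + (-0.5)·(-2.25)) / 3 = -5.5/3 = -1.8333
  S[Y,Y] = ((2.75)·(2.75) + (1.75)·(1.75) + (-2.25)·(-2.25) + (-2.25)·(-2.25)) / 3 = 20.75/3 = 6.9167

S is symmetric (S[j,i] = S[i,j]). Assembling:

S = [[11, -1.8333],
 [-1.8333, 6.9167]]


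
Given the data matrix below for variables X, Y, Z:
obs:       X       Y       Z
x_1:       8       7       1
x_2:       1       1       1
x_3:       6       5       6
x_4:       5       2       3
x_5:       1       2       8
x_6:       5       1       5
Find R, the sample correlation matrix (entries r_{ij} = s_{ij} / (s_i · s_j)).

Step 1 — column means:
  mean(X) = (8 + 1 + 6 + 5 + 1 + 5) / 6 = 26/6 = 4.3333
  mean(Y) = (7 + 1 + 5 + 2 + 2 + 1) / 6 = 18/6 = 3
  mean(Z) = (1 + 1 + 6 + 3 + 8 + 5) / 6 = 24/6 = 4

Step 2 — sample variances and covariances s[i,j] = (1/(n-1)) · Σ_k (x_{k,i} - mean_i) · (x_{k,j} - mean_j), with n-1 = 5:
  s[X,X] = ((3.6667)·(3.6667) + (-3.3333)·(-3.3333) + (1.6667)·(1.6667) + (0.6667)·(0.6667) + (-3.3333)·(-3.3333) + (0.6667)·(0.6667)) / 5 = 39.3333/5 = 7.8667
  s[X,Y] = ((3.6667)·(4) + (-3.3333)·(-2) + (1.6667)·(2) + (0.6667)·(-1) + (-3.3333)·(-1) + (0.6667)·(-2)) / 5 = 26/5 = 5.2
  s[X,Z] = ((3.6667)·(-3) + (-3.3333)·(-3) + (1.6667)·(2) + (0.6667)·(-1) + (-3.3333)·(4) + (0.6667)·(1)) / 5 = -11/5 = -2.2
  s[Y,Y] = ((4)·(4) + (-2)·(-2) + (2)·(2) + (-1)·(-1) + (-1)·(-1) + (-2)·(-2)) / 5 = 30/5 = 6
  s[Y,Z] = ((4)·(-3) + (-2)·(-3) + (2)·(2) + (-1)·(-1) + (-1)·(4) + (-2)·(1)) / 5 = -7/5 = -1.4
  s[Z,Z] = ((-3)·(-3) + (-3)·(-3) + (2)·(2) + (-1)·(-1) + (4)·(4) + (1)·(1)) / 5 = 40/5 = 8
  Sample standard deviations s_i = √(s[i,i]):
  s(X) = √(7.8667) = 2.8048
  s(Y) = √(6) = 2.4495
  s(Z) = √(8) = 2.8284

Step 3 — r_{ij} = s_{ij} / (s_i · s_j):
  r[X,X] = 1 (diagonal).
  r[X,Y] = 5.2 / (2.8048 · 2.4495) = 5.2 / 6.8702 = 0.7569
  r[X,Z] = -2.2 / (2.8048 · 2.8284) = -2.2 / 7.9331 = -0.2773
  r[Y,Y] = 1 (diagonal).
  r[Y,Z] = -1.4 / (2.4495 · 2.8284) = -1.4 / 6.9282 = -0.2021
  r[Z,Z] = 1 (diagonal).

R is symmetric with unit diagonal. Assembling:

R = [[1, 0.7569, -0.2773],
 [0.7569, 1, -0.2021],
 [-0.2773, -0.2021, 1]]


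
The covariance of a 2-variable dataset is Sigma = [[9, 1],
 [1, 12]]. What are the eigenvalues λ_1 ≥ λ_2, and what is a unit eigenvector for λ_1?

Step 1 — characteristic polynomial of 2×2 Sigma:
  det(Sigma - λI) = λ² - trace · λ + det = 0.
  trace = 9 + 12 = 21, det = 9·12 - (1)² = 107.
Step 2 — discriminant:
  Δ = trace² - 4·det = 441 - 428 = 13.
Step 3 — eigenvalues:
  λ = (trace ± √Δ)/2 = (21 ± 3.6056)/2,
  λ_1 = 12.3028,  λ_2 = 8.6972.

Step 4 — unit eigenvector for λ_1: solve (Sigma - λ_1 I)v = 0. First row:
  (9 - 12.3028)·v_x + (1)·v_y = 0, i.e. (-3.3028)·v_x + (1)·v_y = 0,
  so v ∝ (b, λ_1 - a) = (1, 3.3028) = u.
  ||u|| = √((1)² + (3.3028)²) = √(11.9083) ≈ 3.4508,
  v_1 = u/||u|| ≈ (0.2898, 0.9571) (||v_1|| = 1).

λ_1 = 12.3028,  λ_2 = 8.6972;  v_1 ≈ (0.2898, 0.9571)


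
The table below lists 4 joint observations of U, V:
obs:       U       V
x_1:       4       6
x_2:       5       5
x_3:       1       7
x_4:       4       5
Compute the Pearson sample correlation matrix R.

Step 1 — column means:
  mean(U) = (4 + 5 + 1 + 4) / 4 = 14/4 = 3.5
  mean(V) = (6 + 5 + 7 + 5) / 4 = 23/4 = 5.75

Step 2 — sample variances and covariances s[i,j] = (1/(n-1)) · Σ_k (x_{k,i} - mean_i) · (x_{k,j} - mean_j), with n-1 = 3:
  s[U,U] = ((0.5)·(0.5) + (1.5)·(1.5) + (-2.5)·(-2.5) + (0.5)·(0.5)) / 3 = 9/3 = 3
  s[U,V] = ((0.5)·(0.25) + (1.5)·(-0.75) + (-2.5)·(1.25) + (0.5)·(-0.75)) / 3 = -4.5/3 = -1.5
  s[V,V] = ((0.25)·(0.25) + (-0.75)·(-0.75) + (1.25)·(1.25) + (-0.75)·(-0.75)) / 3 = 2.75/3 = 0.9167
  Sample standard deviations s_i = √(s[i,i]):
  s(U) = √(3) = 1.7321
  s(V) = √(0.9167) = 0.9574

Step 3 — r_{ij} = s_{ij} / (s_i · s_j):
  r[U,U] = 1 (diagonal).
  r[U,V] = -1.5 / (1.7321 · 0.9574) = -1.5 / 1.6583 = -0.9045
  r[V,V] = 1 (diagonal).

R is symmetric with unit diagonal. Assembling:

R = [[1, -0.9045],
 [-0.9045, 1]]


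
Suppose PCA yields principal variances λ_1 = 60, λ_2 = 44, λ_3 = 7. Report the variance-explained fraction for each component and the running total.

Step 1 — total variance = trace(Sigma) = Σ λ_i = 60 + 44 + 7 = 111.

Step 2 — fraction explained by component i = λ_i / Σ λ:
  PC1: 60/111 = 0.5405
  PC2: 44/111 = 0.3964
  PC3: 7/111 = 0.0631

Step 3 — cumulative fraction after k components = (λ_1 + ... + λ_k) / Σ λ:
  k = 1: 60/111 = 0.5405
  k = 2: (60 + 44)/111 = 104/111 = 0.9369
  k = 3: (60 + 44 + 7)/111 = 111/111 = 1

Summary (fraction, with percent):

explained: PC1 0.5405 (54.05%), PC2 0.3964 (39.64%), PC3 0.0631 (6.31%);  cumulative: 0.5405, 0.9369, 1


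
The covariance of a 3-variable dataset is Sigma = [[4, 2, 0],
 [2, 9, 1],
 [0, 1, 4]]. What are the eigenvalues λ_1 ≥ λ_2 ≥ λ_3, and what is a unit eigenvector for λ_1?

Step 1 — characteristic polynomial p(λ) = det(λI - Sigma) = λ³ - tr·λ² + c_1·λ - det, where tr = trace, c_1 = sum of the principal 2×2 minors, det = det(Sigma):
  tr = 4 + 9 + 4 = 17,
  c_1 = (4·9 - (2)²) + (4·4 - (0)²) + (9·4 - (1)²) = 32 + 16 + 35 = 83,
  det = 4·(9·4 - (1)²) - (2)·((2)·4 - (1)·(0)) + (0)·((2)·(1) - 9·(0)) = 4·(35) - (2)·(8) + (0)·(2) = 124.
  So p(λ) = λ³ - 17λ² + 83λ - 124.
Step 2 — look for an integer root (rational root theorem: any rational root is an integer divisor of 124). Testing λ = 4:
  p(4) = 64 - 272 + 332 - 124 = 0  ✓
  Dividing out (λ - 4): p(λ) = (λ - 4)(λ² - 13λ + 31).
Step 3 — remaining eigenvalues from the quadratic λ² - 13λ + 31 = 0:
  Δ = 13² - 4·31 = 169 - 124 = 45,  λ = (13 ± √45)/2 = (13 ± 6.7082)/2 ≈ 9.8541 or 3.1459.
  Sorted: λ_1 = 9.8541,  λ_2 = 4,  λ_3 = 3.1459  (check: sum = 17 = tr ✓).

Step 4 — unit eigenvector for λ_1 ≈ 9.8541: v spans the null space of (Sigma - λ_1 I), whose rows are
  r_1 = (-5.8541, 2, 0),  r_2 = (2, -0.8541, 1),  r_3 = (0, 1, -5.8541).
  v is orthogonal to every row, so take v ∝ r_1 × r_2 = ((2)·(1) - (0)·(-0.8541), (0)·(2) - (-5.8541)·(1), (-5.8541)·(-0.8541) - (2)·(2)) ≈ (2, 5.8541, 1).
  Let u = (2, 5.8541, 1).
  ||u|| = √((2)² + (5.8541)² + (1)²) = √(39.2705) ≈ 6.2666,  v_1 = u/||u|| ≈ (0.3192, 0.9342, 0.1596) (||v_1|| = 1).

λ_1 = 9.8541,  λ_2 = 4,  λ_3 = 3.1459;  v_1 ≈ (0.3192, 0.9342, 0.1596)


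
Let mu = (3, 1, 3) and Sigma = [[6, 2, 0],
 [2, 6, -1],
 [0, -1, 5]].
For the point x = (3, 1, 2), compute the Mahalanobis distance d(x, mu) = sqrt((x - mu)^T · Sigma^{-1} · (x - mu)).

Step 1 — centre the observation: (x - mu) = (0, 0, -1).

Step 2 — invert Sigma (cofactor / det for 3×3, or solve directly):
  Sigma^{-1} = [[0.1883, -0.0649, -0.013],
 [-0.0649, 0.1948, 0.039],
 [-0.013, 0.039, 0.2078]].

Step 3 — form the quadratic (x - mu)^T · Sigma^{-1} · (x - mu):
  Sigma^{-1} · (x - mu) = (0.013, -0.039, -0.2078).
  (x - mu)^T · [Sigma^{-1} · (x - mu)] = (0)·(0.013) + (0)·(-0.039) + (-1)·(-0.2078) = 0.2078.

Step 4 — take square root: d = √(0.2078) ≈ 0.4558.

d(x, mu) = √(0.2078) ≈ 0.4558


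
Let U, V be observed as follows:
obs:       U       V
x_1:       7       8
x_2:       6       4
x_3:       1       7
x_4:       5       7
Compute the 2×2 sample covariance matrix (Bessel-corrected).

Step 1 — column means:
  mean(U) = (7 + 6 + 1 + 5) / 4 = 19/4 = 4.75
  mean(V) = (8 + 4 + 7 + 7) / 4 = 26/4 = 6.5

Step 2 — sample covariance S[i,j] = (1/(n-1)) · Σ_k (x_{k,i} - mean_i) · (x_{k,j} - mean_j), with n-1 = 3.
  S[U,U] = ((2.25)·(2.25) + (1.25)·(1.25) + (-3.75)·(-3.75) + (0.25)·(0.25)) / 3 = 20.75/3 = 6.9167
  S[U,V] = ((2.25)·(1.5) + (1.25)·(-2.5) + (-3.75)·(0.5) + (0.25)·(0.5)) / 3 = -1.5/3 = -0.5
  S[V,V] = ((1.5)·(1.5) + (-2.5)·(-2.5) + (0.5)·(0.5) + (0.5)·(0.5)) / 3 = 9/3 = 3

S is symmetric (S[j,i] = S[i,j]). Assembling:

S = [[6.9167, -0.5],
 [-0.5, 3]]


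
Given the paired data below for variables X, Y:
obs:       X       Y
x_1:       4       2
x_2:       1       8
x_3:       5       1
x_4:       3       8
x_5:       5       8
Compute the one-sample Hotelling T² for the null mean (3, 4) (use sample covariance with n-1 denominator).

Step 1 — sample mean vector:
  mean(X) = (4 + 1 + 5 + 3 + 5) / 5 = 18/5 = 3.6
  mean(Y) = (2 + 8 + 1 + 8 + 8) / 5 = 27/5 = 5.4
  x̄ = (3.6, 5.4),  deviation x̄ - mu_0 = (3.6, 5.4) - (3, 4) = (0.6, 1.4).

Step 2 — sample covariance matrix, S[i,j] = (1/(n-1)) · Σ_k (x_{k,i} - mean_i) · (x_{k,j} - mean_j), divisor n-1 = 4:
  S[X,X] = ((0.4)·(0.4) + (-2.6)·(-2.6) + (1.4)·(1.4) + (-0.6)·(-0.6) + (1.4)·(1.4)) / 4 = 11.2/4 = 2.8
  S[X,Y] = ((0.4)·(-3.4) + (-2.6)·(2.6) + (1.4)·(-4.4) + (-0.6)·(2.6) + (1.4)·(2.6)) / 4 = -12.2/4 = -3.05
  S[Y,Y] = ((-3.4)·(-3.4) + (2.6)·(2.6) + (-4.4)·(-4.4) + (2.6)·(2.6) + (2.6)·(2.6)) / 4 = 51.2/4 = 12.8
  S = [[2.8, -3.05],
 [-3.05, 12.8]].

Step 3 — invert S. det(S) = 2.8·12.8 - (-3.05)² = 26.5375.
  S^{-1} = (1/det) · [[d, -b], [-b, a]] = [[0.4823, 0.1149],
 [0.1149, 0.1055]].

Step 4 — quadratic form (x̄ - mu_0)^T · S^{-1} · (x̄ - mu_0):
  S^{-1} · (x̄ - mu_0) = (0.4503, 0.2167),
  (x̄ - mu_0)^T · [...] = (0.6)·(0.4503) + (1.4)·(0.2167) = 0.5735.

Step 5 — scale by n: T² = 5 · 0.5735 = 2.8676.

T² ≈ 2.8676


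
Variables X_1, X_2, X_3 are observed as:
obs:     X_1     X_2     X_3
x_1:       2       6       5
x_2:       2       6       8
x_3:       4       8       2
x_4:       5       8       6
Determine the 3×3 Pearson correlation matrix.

Step 1 — column means:
  mean(X_1) = (2 + 2 + 4 + 5) / 4 = 13/4 = 3.25
  mean(X_2) = (6 + 6 + 8 + 8) / 4 = 28/4 = 7
  mean(X_3) = (5 + 8 + 2 + 6) / 4 = 21/4 = 5.25

Step 2 — sample variances and covariances s[i,j] = (1/(n-1)) · Σ_k (x_{k,i} - mean_i) · (x_{k,j} - mean_j), with n-1 = 3:
  s[X_1,X_1] = ((-1.25)·(-1.25) + (-1.25)·(-1.25) + (0.75)·(0.75) + (1.75)·(1.75)) / 3 = 6.75/3 = 2.25
  s[X_1,X_2] = ((-1.25)·(-1) + (-1.25)·(-1) + (0.75)·(1) + (1.75)·(1)) / 3 = 5/3 = 1.6667
  s[X_1,X_3] = ((-1.25)·(-0.25) + (-1.25)·(2.75) + (0.75)·(-3.25) + (1.75)·(0.75)) / 3 = -4.25/3 = -1.4167
  s[X_2,X_2] = ((-1)·(-1) + (-1)·(-1) + (1)·(1) + (1)·(1)) / 3 = 4/3 = 1.3333
  s[X_2,X_3] = ((-1)·(-0.25) + (-1)·(2.75) + (1)·(-3.25) + (1)·(0.75)) / 3 = -5/3 = -1.6667
  s[X_3,X_3] = ((-0.25)·(-0.25) + (2.75)·(2.75) + (-3.25)·(-3.25) + (0.75)·(0.75)) / 3 = 18.75/3 = 6.25
  Sample standard deviations s_i = √(s[i,i]):
  s(X_1) = √(2.25) = 1.5
  s(X_2) = √(1.3333) = 1.1547
  s(X_3) = √(6.25) = 2.5

Step 3 — r_{ij} = s_{ij} / (s_i · s_j):
  r[X_1,X_1] = 1 (diagonal).
  r[X_1,X_2] = 1.6667 / (1.5 · 1.1547) = 1.6667 / 1.7321 = 0.9623
  r[X_1,X_3] = -1.4167 / (1.5 · 2.5) = -1.4167 / 3.75 = -0.3778
  r[X_2,X_2] = 1 (diagonal).
  r[X_2,X_3] = -1.6667 / (1.1547 · 2.5) = -1.6667 / 2.8868 = -0.5774
  r[X_3,X_3] = 1 (diagonal).

R is symmetric with unit diagonal. Assembling:

R = [[1, 0.9623, -0.3778],
 [0.9623, 1, -0.5774],
 [-0.3778, -0.5774, 1]]


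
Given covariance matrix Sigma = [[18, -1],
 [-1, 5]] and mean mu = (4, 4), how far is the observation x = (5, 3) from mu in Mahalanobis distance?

Step 1 — centre the observation: (x - mu) = (1, -1).

Step 2 — invert Sigma. det(Sigma) = 18·5 - (-1)² = 89.
  Sigma^{-1} = (1/det) · [[d, -b], [-b, a]] = [[0.0562, 0.0112],
 [0.0112, 0.2022]].

Step 3 — form the quadratic (x - mu)^T · Sigma^{-1} · (x - mu):
  Sigma^{-1} · (x - mu) = (0.0449, -0.191).
  (x - mu)^T · [Sigma^{-1} · (x - mu)] = (1)·(0.0449) + (-1)·(-0.191) = 0.236.

Step 4 — take square root: d = √(0.236) ≈ 0.4858.

d(x, mu) = √(0.236) ≈ 0.4858


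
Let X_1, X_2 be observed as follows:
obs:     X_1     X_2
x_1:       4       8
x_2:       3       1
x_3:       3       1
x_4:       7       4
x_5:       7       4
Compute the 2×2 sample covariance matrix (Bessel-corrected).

Step 1 — column means:
  mean(X_1) = (4 + 3 + 3 + 7 + 7) / 5 = 24/5 = 4.8
  mean(X_2) = (8 + 1 + 1 + 4 + 4) / 5 = 18/5 = 3.6

Step 2 — sample covariance S[i,j] = (1/(n-1)) · Σ_k (x_{k,i} - mean_i) · (x_{k,j} - mean_j), with n-1 = 4.
  S[X_1,X_1] = ((-0.8)·(-0.8) + (-1.8)·(-1.8) + (-1.8)·(-1.8) + (2.2)·(2.2) + (2.2)·(2.2)) / 4 = 16.8/4 = 4.2
  S[X_1,X_2] = ((-0.8)·(4.4) + (-1.8)·(-2.6) + (-1.8)·(-2.6) + (2.2)·(0.4) + (2.2)·(0.4)) / 4 = 7.6/4 = 1.9
  S[X_2,X_2] = ((4.4)·(4.4) + (-2.6)·(-2.6) + (-2.6)·(-2.6) + (0.4)·(0.4) + (0.4)·(0.4)) / 4 = 33.2/4 = 8.3

S is symmetric (S[j,i] = S[i,j]). Assembling:

S = [[4.2, 1.9],
 [1.9, 8.3]]


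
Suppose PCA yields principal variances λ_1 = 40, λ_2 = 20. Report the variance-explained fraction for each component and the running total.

Step 1 — total variance = trace(Sigma) = Σ λ_i = 40 + 20 = 60.

Step 2 — fraction explained by component i = λ_i / Σ λ:
  PC1: 40/60 = 0.6667
  PC2: 20/60 = 0.3333

Step 3 — cumulative fraction after k components = (λ_1 + ... + λ_k) / Σ λ:
  k = 1: 40/60 = 0.6667
  k = 2: (40 + 20)/60 = 60/60 = 1

Summary (fraction, with percent):

explained: PC1 0.6667 (66.67%), PC2 0.3333 (33.33%);  cumulative: 0.6667, 1


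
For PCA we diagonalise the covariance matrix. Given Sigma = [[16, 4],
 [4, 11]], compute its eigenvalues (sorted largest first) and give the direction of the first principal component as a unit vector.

Step 1 — characteristic polynomial of 2×2 Sigma:
  det(Sigma - λI) = λ² - trace · λ + det = 0.
  trace = 16 + 11 = 27, det = 16·11 - (4)² = 160.
Step 2 — discriminant:
  Δ = trace² - 4·det = 729 - 640 = 89.
Step 3 — eigenvalues:
  λ = (trace ± √Δ)/2 = (27 ± 9.434)/2,
  λ_1 = 18.217,  λ_2 = 8.783.

Step 4 — unit eigenvector for λ_1: solve (Sigma - λ_1 I)v = 0. First row:
  (16 - 18.217)·v_x + (4)·v_y = 0, i.e. (-2.217)·v_x + (4)·v_y = 0,
  so v ∝ (b, λ_1 - a) = (4, 2.217) = u.
  ||u|| = √((4)² + (2.217)²) = √(20.915) ≈ 4.5733,
  v_1 = u/||u|| ≈ (0.8746, 0.4848) (||v_1|| = 1).

λ_1 = 18.217,  λ_2 = 8.783;  v_1 ≈ (0.8746, 0.4848)


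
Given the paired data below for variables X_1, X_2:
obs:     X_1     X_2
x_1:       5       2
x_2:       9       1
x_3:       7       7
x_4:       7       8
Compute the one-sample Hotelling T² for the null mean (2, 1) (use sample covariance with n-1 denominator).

Step 1 — sample mean vector:
  mean(X_1) = (5 + 9 + 7 + 7) / 4 = 28/4 = 7
  mean(X_2) = (2 + 1 + 7 + 8) / 4 = 18/4 = 4.5
  x̄ = (7, 4.5),  deviation x̄ - mu_0 = (7, 4.5) - (2, 1) = (5, 3.5).

Step 2 — sample covariance matrix, S[i,j] = (1/(n-1)) · Σ_k (x_{k,i} - mean_i) · (x_{k,j} - mean_j), divisor n-1 = 3:
  S[X_1,X_1] = ((-2)·(-2) + (2)·(2) + (0)·(0) + (0)·(0)) / 3 = 8/3 = 2.6667
  S[X_1,X_2] = ((-2)·(-2.5) + (2)·(-3.5) + (0)·(2.5) + (0)·(3.5)) / 3 = -2/3 = -0.6667
  S[X_2,X_2] = ((-2.5)·(-2.5) + (-3.5)·(-3.5) + (2.5)·(2.5) + (3.5)·(3.5)) / 3 = 37/3 = 12.3333
  S = [[2.6667, -0.6667],
 [-0.6667, 12.3333]].

Step 3 — invert S. det(S) = 2.6667·12.3333 - (-0.6667)² = 32.4444.
  S^{-1} = (1/det) · [[d, -b], [-b, a]] = [[0.3801, 0.0205],
 [0.0205, 0.0822]].

Step 4 — quadratic form (x̄ - mu_0)^T · S^{-1} · (x̄ - mu_0):
  S^{-1} · (x̄ - mu_0) = (1.9726, 0.3904),
  (x̄ - mu_0)^T · [...] = (5)·(1.9726) + (3.5)·(0.3904) = 11.2295.

Step 5 — scale by n: T² = 4 · 11.2295 = 44.9178.

T² ≈ 44.9178


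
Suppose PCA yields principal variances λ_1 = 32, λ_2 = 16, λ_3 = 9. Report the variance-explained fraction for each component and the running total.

Step 1 — total variance = trace(Sigma) = Σ λ_i = 32 + 16 + 9 = 57.

Step 2 — fraction explained by component i = λ_i / Σ λ:
  PC1: 32/57 = 0.5614
  PC2: 16/57 = 0.2807
  PC3: 9/57 = 0.1579

Step 3 — cumulative fraction after k components = (λ_1 + ... + λ_k) / Σ λ:
  k = 1: 32/57 = 0.5614
  k = 2: (32 + 16)/57 = 48/57 = 0.8421
  k = 3: (32 + 16 + 9)/57 = 57/57 = 1

Summary (fraction, with percent):

explained: PC1 0.5614 (56.14%), PC2 0.2807 (28.07%), PC3 0.1579 (15.79%);  cumulative: 0.5614, 0.8421, 1


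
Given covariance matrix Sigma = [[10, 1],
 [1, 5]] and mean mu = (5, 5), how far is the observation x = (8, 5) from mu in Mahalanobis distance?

Step 1 — centre the observation: (x - mu) = (3, 0).

Step 2 — invert Sigma. det(Sigma) = 10·5 - (1)² = 49.
  Sigma^{-1} = (1/det) · [[d, -b], [-b, a]] = [[0.102, -0.0204],
 [-0.0204, 0.2041]].

Step 3 — form the quadratic (x - mu)^T · Sigma^{-1} · (x - mu):
  Sigma^{-1} · (x - mu) = (0.3061, -0.0612).
  (x - mu)^T · [Sigma^{-1} · (x - mu)] = (3)·(0.3061) + (0)·(-0.0612) = 0.9184.

Step 4 — take square root: d = √(0.9184) ≈ 0.9583.

d(x, mu) = √(0.9184) ≈ 0.9583
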